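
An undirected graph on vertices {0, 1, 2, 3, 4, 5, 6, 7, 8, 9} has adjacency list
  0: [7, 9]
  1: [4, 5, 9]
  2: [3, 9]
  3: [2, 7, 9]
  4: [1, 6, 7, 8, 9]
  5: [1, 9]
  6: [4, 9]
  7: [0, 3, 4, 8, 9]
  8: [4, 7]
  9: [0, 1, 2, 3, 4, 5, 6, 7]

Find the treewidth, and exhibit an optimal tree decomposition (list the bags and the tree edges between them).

Treewidth 2.
Bags: B1 = {4, 7, 9}  B2 = {1, 4, 9}  B3 = {0, 7, 9}  B4 = {4, 7, 8}  B5 = {4, 6, 9}  B6 = {1, 5, 9}  B7 = {3, 7, 9}  B8 = {2, 3, 9}
Tree: B1–B2, B1–B3, B1–B4, B2–B5, B2–B6, B1–B7, B7–B8

Every bag has size at most 3, so the width is 3 − 1 = 2 and tw(G) ≤ 2. On the other hand G contains the 3-clique {4, 7, 8}. A clique must lie in a single bag of any decomposition, so no decomposition can have width below 2. Combining the bounds, tw(G) = 2.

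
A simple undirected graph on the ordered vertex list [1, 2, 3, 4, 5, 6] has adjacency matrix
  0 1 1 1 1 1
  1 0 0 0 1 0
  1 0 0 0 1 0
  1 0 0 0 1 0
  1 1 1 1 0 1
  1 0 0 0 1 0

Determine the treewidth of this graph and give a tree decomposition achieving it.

Each bag holds 3 vertices, so the decomposition has width 2, which upper-bounds the treewidth. For the lower bound, the 3 vertices {1, 2, 5} are pairwise adjacent, and any tree decomposition puts a clique entirely inside one bag — forcing width ≥ 2. Combining the bounds, tw(G) = 2.

Treewidth 2.
One optimal decomposition is:
Bags: B1 = {1, 3, 5}  B2 = {1, 5, 6}  B3 = {1, 4, 5}  B4 = {1, 2, 5}
Tree: B1–B2, B2–B3, B3–B4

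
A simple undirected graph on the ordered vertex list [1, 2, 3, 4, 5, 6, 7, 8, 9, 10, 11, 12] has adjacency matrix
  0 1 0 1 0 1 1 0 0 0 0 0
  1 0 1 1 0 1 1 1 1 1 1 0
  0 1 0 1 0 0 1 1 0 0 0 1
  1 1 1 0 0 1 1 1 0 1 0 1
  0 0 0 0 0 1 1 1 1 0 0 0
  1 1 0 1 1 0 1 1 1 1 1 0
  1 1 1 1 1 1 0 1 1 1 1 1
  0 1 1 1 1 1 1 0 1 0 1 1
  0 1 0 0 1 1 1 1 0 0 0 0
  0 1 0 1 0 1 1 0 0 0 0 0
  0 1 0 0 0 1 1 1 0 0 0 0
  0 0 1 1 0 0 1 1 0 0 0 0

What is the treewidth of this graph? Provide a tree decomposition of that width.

Every bag has size at most 5, so the width is 5 − 1 = 4 and tw(G) ≤ 4. For the lower bound, the 5 vertices {2, 3, 4, 7, 8} are pairwise adjacent, and any tree decomposition puts a clique entirely inside one bag — forcing width ≥ 4. Hence tw(G) = 4 exactly.

Treewidth 4.
Bags: B1 = {2, 4, 6, 7, 8}  B2 = {1, 2, 4, 6, 7}  B3 = {2, 3, 4, 7, 8}  B4 = {2, 6, 7, 8, 9}  B5 = {3, 4, 7, 8, 12}  B6 = {2, 4, 6, 7, 10}  B7 = {5, 6, 7, 8, 9}  B8 = {2, 6, 7, 8, 11}
Tree: B1–B2, B1–B3, B1–B4, B3–B5, B2–B6, B4–B7, B1–B8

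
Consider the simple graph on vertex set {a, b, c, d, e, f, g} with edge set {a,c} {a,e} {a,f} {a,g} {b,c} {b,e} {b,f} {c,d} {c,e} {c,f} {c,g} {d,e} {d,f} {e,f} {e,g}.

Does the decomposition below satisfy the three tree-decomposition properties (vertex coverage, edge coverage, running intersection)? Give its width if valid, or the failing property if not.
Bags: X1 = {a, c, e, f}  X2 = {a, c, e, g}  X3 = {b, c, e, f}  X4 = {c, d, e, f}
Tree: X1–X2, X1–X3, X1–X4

Every vertex of G appears in some bag (union = {a, b, c, d, e, f, g}); every edge is covered by a bag; and for each vertex v the set of bags containing v is connected in the bag tree. The decomposition is therefore valid. The largest bag has 4 vertices, so the width is 3.

Yes; width 3.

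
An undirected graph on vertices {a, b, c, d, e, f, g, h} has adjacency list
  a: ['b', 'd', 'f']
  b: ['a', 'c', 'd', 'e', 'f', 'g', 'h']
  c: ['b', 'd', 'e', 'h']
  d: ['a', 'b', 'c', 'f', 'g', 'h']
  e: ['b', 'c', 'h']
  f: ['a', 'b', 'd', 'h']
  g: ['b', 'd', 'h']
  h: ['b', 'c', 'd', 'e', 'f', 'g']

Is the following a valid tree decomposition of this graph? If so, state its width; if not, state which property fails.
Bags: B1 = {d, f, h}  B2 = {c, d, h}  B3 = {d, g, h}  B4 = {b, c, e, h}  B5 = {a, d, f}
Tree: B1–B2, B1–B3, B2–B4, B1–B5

A tree decomposition must satisfy three properties: every vertex lies in some bag; for every edge, both endpoints lie together in some bag; and for every vertex, the bags containing it form a connected subtree. Here edge (b,d) lies in no bag, so the decomposition is invalid.

No — edge (b,d) lies in no bag.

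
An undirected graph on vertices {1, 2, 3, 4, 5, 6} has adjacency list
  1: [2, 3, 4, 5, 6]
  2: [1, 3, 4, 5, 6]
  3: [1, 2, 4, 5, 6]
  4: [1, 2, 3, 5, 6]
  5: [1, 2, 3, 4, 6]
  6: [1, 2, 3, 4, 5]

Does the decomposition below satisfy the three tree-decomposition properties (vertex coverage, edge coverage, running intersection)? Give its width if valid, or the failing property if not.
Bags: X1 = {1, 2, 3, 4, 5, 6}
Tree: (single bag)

Yes; width 5.

Checking the three conditions: (i) the bags cover all of {1, 2, 3, 4, 5, 6}; (ii) for each edge, some bag contains both endpoints; (iii) the bags containing any fixed vertex form a subtree. All hold, so the decomposition is valid with width 6 − 1 = 5.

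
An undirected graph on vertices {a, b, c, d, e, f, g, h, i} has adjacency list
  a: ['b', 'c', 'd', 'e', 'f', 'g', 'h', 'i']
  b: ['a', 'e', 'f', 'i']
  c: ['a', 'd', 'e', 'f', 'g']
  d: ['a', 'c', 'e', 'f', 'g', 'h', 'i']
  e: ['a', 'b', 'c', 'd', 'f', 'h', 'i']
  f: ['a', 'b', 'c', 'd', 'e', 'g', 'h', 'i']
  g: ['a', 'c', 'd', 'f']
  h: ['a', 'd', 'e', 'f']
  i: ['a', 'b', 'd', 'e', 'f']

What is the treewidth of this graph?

A width-4 tree decomposition is:
Bags: B1 = {a, d, e, f, i}  B2 = {a, c, d, e, f}  B3 = {a, d, e, f, h}  B4 = {a, b, e, f, i}  B5 = {a, c, d, f, g}
Tree: B1–B2, B2–B3, B1–B4, B2–B5
Each bag holds 5 vertices, so the decomposition has width 4, which upper-bounds the treewidth. For the lower bound, the 5 vertices {a, c, d, f, g} are pairwise adjacent, and any tree decomposition puts a clique entirely inside one bag — forcing width ≥ 4. Therefore the treewidth is 4.

4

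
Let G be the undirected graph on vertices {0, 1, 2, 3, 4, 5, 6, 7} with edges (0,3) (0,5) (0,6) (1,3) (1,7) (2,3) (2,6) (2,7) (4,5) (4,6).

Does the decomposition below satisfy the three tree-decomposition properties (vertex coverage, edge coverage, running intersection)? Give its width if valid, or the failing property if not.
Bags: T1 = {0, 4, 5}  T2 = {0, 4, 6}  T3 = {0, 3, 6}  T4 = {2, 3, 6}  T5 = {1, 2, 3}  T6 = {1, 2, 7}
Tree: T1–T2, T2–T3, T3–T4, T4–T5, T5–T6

Yes; width 2.

Checking the three conditions: (i) the bags cover all of {0, 1, 2, 3, 4, 5, 6, 7}; (ii) for each edge, some bag contains both endpoints; (iii) the bags containing any fixed vertex form a subtree. All hold, so the decomposition is valid with width 3 − 1 = 2.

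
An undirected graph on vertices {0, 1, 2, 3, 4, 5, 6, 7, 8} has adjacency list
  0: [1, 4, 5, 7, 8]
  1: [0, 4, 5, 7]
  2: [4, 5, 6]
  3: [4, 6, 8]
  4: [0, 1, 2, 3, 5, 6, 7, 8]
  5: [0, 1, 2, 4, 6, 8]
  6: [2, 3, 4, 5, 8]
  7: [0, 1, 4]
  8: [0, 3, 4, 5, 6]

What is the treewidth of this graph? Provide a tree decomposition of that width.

Treewidth 3.
One such decomposition:
Bags: B1 = {0, 1, 4, 5}  B2 = {0, 4, 5, 8}  B3 = {4, 5, 6, 8}  B4 = {2, 4, 5, 6}  B5 = {0, 1, 4, 7}  B6 = {3, 4, 6, 8}
Tree: B1–B2, B2–B3, B3–B4, B1–B5, B3–B6

Every bag has size at most 4, so the width is 4 − 1 = 3 and tw(G) ≤ 3. Conversely, {3, 4, 6, 8} is a clique of size 4, and the vertices of any clique must share a bag in every tree decomposition; so some bag has ≥ 4 vertices and tw(G) ≥ 3. The upper and lower bounds meet at 3, so that is the treewidth.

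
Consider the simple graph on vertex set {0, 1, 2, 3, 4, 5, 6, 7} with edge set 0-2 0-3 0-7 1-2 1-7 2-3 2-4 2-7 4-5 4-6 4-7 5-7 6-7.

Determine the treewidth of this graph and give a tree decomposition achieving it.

Treewidth 2.
One such decomposition:
Bags: B1 = {1, 2, 7}  B2 = {0, 2, 7}  B3 = {2, 4, 7}  B4 = {4, 6, 7}  B5 = {4, 5, 7}  B6 = {0, 2, 3}
Tree: B1–B2, B2–B3, B3–B4, B4–B5, B2–B6

Every bag has size at most 3, so the width is 3 − 1 = 2 and tw(G) ≤ 2. Conversely, {0, 2, 3} is a clique of size 3, and the vertices of any clique must share a bag in every tree decomposition; so some bag has ≥ 3 vertices and tw(G) ≥ 2. Hence tw(G) = 2 exactly.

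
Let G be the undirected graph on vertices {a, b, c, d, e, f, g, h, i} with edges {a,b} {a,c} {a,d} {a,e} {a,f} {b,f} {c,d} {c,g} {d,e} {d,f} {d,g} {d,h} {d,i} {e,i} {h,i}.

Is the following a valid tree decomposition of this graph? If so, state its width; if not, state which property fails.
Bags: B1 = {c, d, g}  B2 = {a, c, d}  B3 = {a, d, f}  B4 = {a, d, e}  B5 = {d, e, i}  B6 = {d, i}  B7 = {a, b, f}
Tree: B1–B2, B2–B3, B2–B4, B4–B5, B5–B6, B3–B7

No — vertex h appears in no bag.

A tree decomposition must satisfy three properties: every vertex lies in some bag; for every edge, both endpoints lie together in some bag; and for every vertex, the bags containing it form a connected subtree. Here vertex h appears in no bag, so the decomposition is invalid.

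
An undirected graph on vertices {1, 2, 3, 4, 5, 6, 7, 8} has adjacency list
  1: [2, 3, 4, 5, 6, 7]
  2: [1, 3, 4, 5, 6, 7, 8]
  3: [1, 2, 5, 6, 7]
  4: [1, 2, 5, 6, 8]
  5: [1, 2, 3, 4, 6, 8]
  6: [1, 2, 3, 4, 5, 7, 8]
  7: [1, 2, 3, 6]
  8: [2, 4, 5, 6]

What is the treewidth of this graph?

4

A width-4 tree decomposition is:
Bags: B1 = {2, 4, 5, 6, 8}  B2 = {1, 2, 4, 5, 6}  B3 = {1, 2, 3, 5, 6}  B4 = {1, 2, 3, 6, 7}
Tree: B1–B2, B2–B3, B3–B4
Each bag holds 5 vertices, so the decomposition has width 4, which upper-bounds the treewidth. For the lower bound, the 5 vertices {2, 4, 5, 6, 8} are pairwise adjacent, and any tree decomposition puts a clique entirely inside one bag — forcing width ≥ 4. Combining the bounds, tw(G) = 4.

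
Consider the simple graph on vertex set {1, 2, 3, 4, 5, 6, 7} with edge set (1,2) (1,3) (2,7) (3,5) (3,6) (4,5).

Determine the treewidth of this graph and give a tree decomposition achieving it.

The largest bag has 2 vertices, giving width 1; this decomposition certifies tw(G) ≤ 1. Any graph with an edge has treewidth ≥ 1, and G has the edge 2–1. Combining the bounds, tw(G) = 1.

Treewidth 1.
One such decomposition:
Bags: B1 = {1, 2}  B2 = {1, 3}  B3 = {3, 5}  B4 = {2, 7}  B5 = {3, 6}  B6 = {4, 5}
Tree: B1–B2, B2–B3, B1–B4, B3–B5, B3–B6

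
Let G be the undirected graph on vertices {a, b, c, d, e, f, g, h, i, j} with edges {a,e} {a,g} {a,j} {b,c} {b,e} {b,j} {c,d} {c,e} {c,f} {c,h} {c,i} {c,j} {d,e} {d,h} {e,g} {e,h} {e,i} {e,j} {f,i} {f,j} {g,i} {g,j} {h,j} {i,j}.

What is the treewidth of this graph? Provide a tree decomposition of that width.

Every bag has size at most 4, so the width is 4 − 1 = 3 and tw(G) ≤ 3. On the other hand G contains the 4-clique {c, d, e, h}. A clique must lie in a single bag of any decomposition, so no decomposition can have width below 3. Combining the bounds, tw(G) = 3.

Treewidth 3.
Bags: B1 = {c, f, i, j}  B2 = {c, e, i, j}  B3 = {c, e, h, j}  B4 = {e, g, i, j}  B5 = {c, d, e, h}  B6 = {a, e, g, j}  B7 = {b, c, e, j}
Tree: B1–B2, B2–B3, B2–B4, B3–B5, B4–B6, B2–B7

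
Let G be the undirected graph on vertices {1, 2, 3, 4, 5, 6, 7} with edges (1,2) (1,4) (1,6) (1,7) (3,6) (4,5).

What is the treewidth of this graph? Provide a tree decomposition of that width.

The largest bag has 2 vertices, giving width 1; this decomposition certifies tw(G) ≤ 1. G has an edge, so its treewidth is at least 1. Hence tw(G) = 1 exactly.

Treewidth 1.
One optimal decomposition is:
Bags: B1 = {1, 4}  B2 = {1, 7}  B3 = {1, 2}  B4 = {1, 6}  B5 = {4, 5}  B6 = {3, 6}
Tree: B1–B2, B2–B3, B3–B4, B1–B5, B4–B6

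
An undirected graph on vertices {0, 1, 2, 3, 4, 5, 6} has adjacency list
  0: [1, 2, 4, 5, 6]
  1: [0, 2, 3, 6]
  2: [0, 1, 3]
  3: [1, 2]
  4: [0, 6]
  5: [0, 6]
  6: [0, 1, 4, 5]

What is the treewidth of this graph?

A width-2 tree decomposition is:
Bags: B1 = {1, 2, 3}  B2 = {0, 1, 2}  B3 = {0, 1, 6}  B4 = {0, 4, 6}  B5 = {0, 5, 6}
Tree: B1–B2, B2–B3, B3–B4, B4–B5
Every bag has size at most 3, so the width is 3 − 1 = 2 and tw(G) ≤ 2. Conversely, {0, 1, 2} is a clique of size 3, and the vertices of any clique must share a bag in every tree decomposition; so some bag has ≥ 3 vertices and tw(G) ≥ 2. The upper and lower bounds meet at 2, so that is the treewidth.

2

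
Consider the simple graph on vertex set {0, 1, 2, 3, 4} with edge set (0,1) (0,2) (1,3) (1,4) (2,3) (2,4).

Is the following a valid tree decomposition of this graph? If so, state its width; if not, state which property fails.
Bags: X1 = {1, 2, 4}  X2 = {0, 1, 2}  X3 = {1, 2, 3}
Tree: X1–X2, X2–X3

Every vertex of G appears in some bag (union = {0, 1, 2, 3, 4}); every edge is covered by a bag; and for each vertex v the set of bags containing v is connected in the bag tree. The decomposition is therefore valid. The largest bag has 3 vertices, so the width is 2.

Yes; width 2.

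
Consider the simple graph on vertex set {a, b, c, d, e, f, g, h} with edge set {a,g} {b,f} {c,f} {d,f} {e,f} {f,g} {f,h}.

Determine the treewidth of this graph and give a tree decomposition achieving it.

Each bag holds 2 vertices, so the decomposition has width 1, which upper-bounds the treewidth. Any graph with an edge has treewidth ≥ 1, and G has the edge f–c. Hence tw(G) = 1 exactly.

Treewidth 1.
Bags: B1 = {c, f}  B2 = {d, f}  B3 = {b, f}  B4 = {e, f}  B5 = {f, g}  B6 = {f, h}  B7 = {a, g}
Tree: B1–B2, B2–B3, B3–B4, B4–B5, B4–B6, B5–B7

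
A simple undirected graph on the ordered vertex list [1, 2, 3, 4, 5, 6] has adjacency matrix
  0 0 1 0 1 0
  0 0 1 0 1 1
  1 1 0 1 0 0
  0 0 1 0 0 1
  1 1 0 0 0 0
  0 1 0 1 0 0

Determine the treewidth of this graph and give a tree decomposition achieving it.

The largest bag has 3 vertices, giving width 2; this decomposition certifies tw(G) ≤ 2. Since 6–4–3–2–6 is a cycle in G, G is not acyclic. Forests are exactly the graphs of treewidth ≤ 1, so tw(G) ≥ 2. Hence tw(G) = 2 exactly.

Treewidth 2.
Bags: B1 = {2, 4, 6}  B2 = {2, 3, 4}  B3 = {2, 3, 5}  B4 = {1, 3, 5}
Tree: B1–B2, B2–B3, B3–B4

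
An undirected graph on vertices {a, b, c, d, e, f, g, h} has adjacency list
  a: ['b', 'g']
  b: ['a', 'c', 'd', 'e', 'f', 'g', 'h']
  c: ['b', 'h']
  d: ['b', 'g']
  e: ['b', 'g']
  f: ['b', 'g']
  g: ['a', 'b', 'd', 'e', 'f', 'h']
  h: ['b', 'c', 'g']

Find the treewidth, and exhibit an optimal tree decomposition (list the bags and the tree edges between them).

Treewidth 2.
One such decomposition:
Bags: B1 = {b, g, h}  B2 = {b, d, g}  B3 = {b, c, h}  B4 = {b, e, g}  B5 = {a, b, g}  B6 = {b, f, g}
Tree: B1–B2, B1–B3, B1–B4, B1–B5, B2–B6

The largest bag has 3 vertices, giving width 2; this decomposition certifies tw(G) ≤ 2. For the lower bound, the 3 vertices {b, d, g} are pairwise adjacent, and any tree decomposition puts a clique entirely inside one bag — forcing width ≥ 2. Combining the bounds, tw(G) = 2.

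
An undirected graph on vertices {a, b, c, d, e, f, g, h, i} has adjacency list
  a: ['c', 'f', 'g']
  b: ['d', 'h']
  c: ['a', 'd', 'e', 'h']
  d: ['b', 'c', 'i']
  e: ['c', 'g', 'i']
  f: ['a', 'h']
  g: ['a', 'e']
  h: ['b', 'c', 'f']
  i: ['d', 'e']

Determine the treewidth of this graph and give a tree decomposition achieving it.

Treewidth 3.
One optimal decomposition is:
Bags: B1 = {a, f, g, h}  B2 = {a, c, g, h}  B3 = {c, e, g, h}  B4 = {b, c, e, h}  B5 = {b, c, d, e}  B6 = {b, d, e, i}
Tree: B1–B2, B2–B3, B3–B4, B4–B5, B5–B6

The largest bag has 4 vertices, giving width 3; this decomposition certifies tw(G) ≤ 3. For the lower bound: the 4 vertex sets {a,f,g}, {h}, {c}, {b,d,e,i} are disjoint, each induces a connected subgraph, and every pair is joined by at least one edge of G. Contracting each set to a single vertex therefore yields K_{4} as a minor, and since treewidth is minor-monotone, tw(G) ≥ tw(K_{4}) = 3. Hence tw(G) = 3 exactly.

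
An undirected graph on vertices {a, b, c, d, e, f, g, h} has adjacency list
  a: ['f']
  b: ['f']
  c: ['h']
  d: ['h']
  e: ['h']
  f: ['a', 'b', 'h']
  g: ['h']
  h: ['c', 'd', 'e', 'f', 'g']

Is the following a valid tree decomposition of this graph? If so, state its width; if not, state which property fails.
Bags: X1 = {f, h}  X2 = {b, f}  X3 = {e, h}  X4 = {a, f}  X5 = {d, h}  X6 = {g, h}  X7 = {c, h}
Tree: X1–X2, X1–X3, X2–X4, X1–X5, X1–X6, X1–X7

Yes; width 1.

Checking the three conditions: (i) the bags cover all of {a, b, c, d, e, f, g, h}; (ii) for each edge, some bag contains both endpoints; (iii) the bags containing any fixed vertex form a subtree. All hold, so the decomposition is valid with width 2 − 1 = 1.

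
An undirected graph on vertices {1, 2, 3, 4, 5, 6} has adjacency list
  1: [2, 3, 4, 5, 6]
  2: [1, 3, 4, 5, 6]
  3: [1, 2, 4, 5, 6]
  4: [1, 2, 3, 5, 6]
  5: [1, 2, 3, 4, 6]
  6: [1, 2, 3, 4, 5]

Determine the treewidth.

5

A width-5 tree decomposition is:
Bags: B1 = {1, 2, 3, 4, 5, 6}
Tree: (single bag)
With just one bag of size 6, the width is 6 − 1 = 5, so tw(G) ≤ 5. Conversely, {1, 2, 3, 4, 5, 6} is a clique of size 6, and the vertices of any clique must share a bag in every tree decomposition; so some bag has ≥ 6 vertices and tw(G) ≥ 5. Hence tw(G) = 5 exactly.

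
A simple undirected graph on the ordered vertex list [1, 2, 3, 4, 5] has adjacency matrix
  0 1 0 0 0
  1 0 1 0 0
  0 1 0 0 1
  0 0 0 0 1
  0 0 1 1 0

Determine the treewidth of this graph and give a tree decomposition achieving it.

Treewidth 1.
One optimal decomposition is:
Bags: B1 = {4, 5}  B2 = {3, 5}  B3 = {2, 3}  B4 = {1, 2}
Tree: B1–B2, B2–B3, B3–B4

Every bag has size at most 2, so the width is 2 − 1 = 1 and tw(G) ≤ 1. Any graph with an edge has treewidth ≥ 1, and G has the edge 4–5. Hence tw(G) = 1 exactly.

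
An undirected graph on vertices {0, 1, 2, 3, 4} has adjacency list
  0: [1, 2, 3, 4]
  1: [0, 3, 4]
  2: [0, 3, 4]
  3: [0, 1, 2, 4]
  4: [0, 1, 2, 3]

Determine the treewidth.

3

A width-3 tree decomposition is:
Bags: B1 = {0, 2, 3, 4}  B2 = {0, 1, 3, 4}
Tree: B1–B2
Every bag has size at most 4, so the width is 4 − 1 = 3 and tw(G) ≤ 3. For the lower bound, the 4 vertices {0, 1, 3, 4} are pairwise adjacent, and any tree decomposition puts a clique entirely inside one bag — forcing width ≥ 3. Combining the bounds, tw(G) = 3.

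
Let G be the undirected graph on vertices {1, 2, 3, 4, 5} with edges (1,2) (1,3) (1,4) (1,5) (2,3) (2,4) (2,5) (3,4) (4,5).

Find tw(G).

3

A width-3 tree decomposition is:
Bags: B1 = {1, 2, 3, 4}  B2 = {1, 2, 4, 5}
Tree: B1–B2
Each bag holds 4 vertices, so the decomposition has width 3, which upper-bounds the treewidth. For the lower bound, the 4 vertices {1, 2, 3, 4} are pairwise adjacent, and any tree decomposition puts a clique entirely inside one bag — forcing width ≥ 3. Therefore the treewidth is 3.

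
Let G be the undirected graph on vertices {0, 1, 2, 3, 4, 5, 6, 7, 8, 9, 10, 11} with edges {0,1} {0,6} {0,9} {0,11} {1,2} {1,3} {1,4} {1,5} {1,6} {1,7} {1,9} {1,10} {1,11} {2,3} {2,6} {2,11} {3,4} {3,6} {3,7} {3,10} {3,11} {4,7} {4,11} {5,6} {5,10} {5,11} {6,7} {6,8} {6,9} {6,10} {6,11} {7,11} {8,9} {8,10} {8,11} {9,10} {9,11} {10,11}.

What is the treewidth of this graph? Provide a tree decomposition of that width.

Treewidth 4.
One optimal decomposition is:
Bags: B1 = {1, 2, 3, 6, 11}  B2 = {1, 3, 6, 10, 11}  B3 = {1, 6, 9, 10, 11}  B4 = {1, 5, 6, 10, 11}  B5 = {1, 3, 6, 7, 11}  B6 = {6, 8, 9, 10, 11}  B7 = {0, 1, 6, 9, 11}  B8 = {1, 3, 4, 7, 11}
Tree: B1–B2, B2–B3, B3–B4, B2–B5, B3–B6, B3–B7, B5–B8

Each bag holds 5 vertices, so the decomposition has width 4, which upper-bounds the treewidth. Conversely, {6, 8, 9, 10, 11} is a clique of size 5, and the vertices of any clique must share a bag in every tree decomposition; so some bag has ≥ 5 vertices and tw(G) ≥ 4. The upper and lower bounds meet at 4, so that is the treewidth.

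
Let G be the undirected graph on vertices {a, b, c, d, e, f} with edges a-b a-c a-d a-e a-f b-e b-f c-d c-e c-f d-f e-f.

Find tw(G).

3

A width-3 tree decomposition is:
Bags: B1 = {a, c, e, f}  B2 = {a, c, d, f}  B3 = {a, b, e, f}
Tree: B1–B2, B1–B3
The largest bag has 4 vertices, giving width 3; this decomposition certifies tw(G) ≤ 3. On the other hand G contains the 4-clique {a, c, d, f}. A clique must lie in a single bag of any decomposition, so no decomposition can have width below 3. Combining the bounds, tw(G) = 3.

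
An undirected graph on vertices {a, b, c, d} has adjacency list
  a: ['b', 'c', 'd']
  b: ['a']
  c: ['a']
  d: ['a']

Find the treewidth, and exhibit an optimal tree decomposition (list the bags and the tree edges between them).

Treewidth 1.
One such decomposition:
Bags: B1 = {a, d}  B2 = {a, c}  B3 = {a, b}
Tree: B1–B2, B1–B3

Each bag holds 2 vertices, so the decomposition has width 1, which upper-bounds the treewidth. Since G has at least one edge (e.g. a–d), it is not an edgeless graph, so tw(G) ≥ 1. Hence tw(G) = 1 exactly.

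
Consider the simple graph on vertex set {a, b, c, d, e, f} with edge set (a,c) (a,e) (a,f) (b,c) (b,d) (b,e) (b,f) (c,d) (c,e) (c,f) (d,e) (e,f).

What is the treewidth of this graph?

3

A width-3 tree decomposition is:
Bags: B1 = {a, c, e, f}  B2 = {b, c, e, f}  B3 = {b, c, d, e}
Tree: B1–B2, B2–B3
Each bag holds 4 vertices, so the decomposition has width 3, which upper-bounds the treewidth. Conversely, {b, c, d, e} is a clique of size 4, and the vertices of any clique must share a bag in every tree decomposition; so some bag has ≥ 4 vertices and tw(G) ≥ 3. Combining the bounds, tw(G) = 3.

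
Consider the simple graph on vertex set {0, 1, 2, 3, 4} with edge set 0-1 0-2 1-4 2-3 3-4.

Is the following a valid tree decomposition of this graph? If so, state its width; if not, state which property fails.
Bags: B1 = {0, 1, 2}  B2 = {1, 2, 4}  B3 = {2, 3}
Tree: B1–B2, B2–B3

No — edge (4,3) lies in no bag.

A tree decomposition must satisfy three properties: every vertex lies in some bag; for every edge, both endpoints lie together in some bag; and for every vertex, the bags containing it form a connected subtree. Here edge (4,3) lies in no bag, so the decomposition is invalid.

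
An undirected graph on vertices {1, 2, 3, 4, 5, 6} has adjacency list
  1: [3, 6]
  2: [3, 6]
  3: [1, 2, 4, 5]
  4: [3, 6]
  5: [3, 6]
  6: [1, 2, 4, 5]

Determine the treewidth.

2

A width-2 tree decomposition is:
Bags: B1 = {1, 3, 6}  B2 = {2, 3, 6}  B3 = {3, 5, 6}  B4 = {3, 4, 6}
Tree: B1–B2, B2–B3, B3–B4
Every bag has size at most 3, so the width is 3 − 1 = 2 and tw(G) ≤ 2. For the lower bound, G contains the cycle 3–1–6–2–3, so G is not a forest; only forests have treewidth ≤ 1, hence tw(G) ≥ 2. Combining the bounds, tw(G) = 2.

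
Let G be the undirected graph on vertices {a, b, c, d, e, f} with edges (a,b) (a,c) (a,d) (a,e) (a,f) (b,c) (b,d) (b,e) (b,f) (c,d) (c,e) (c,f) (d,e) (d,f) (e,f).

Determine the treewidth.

A width-5 tree decomposition is:
Bags: B1 = {a, b, c, d, e, f}
Tree: (single bag)
With just one bag of size 6, the width is 6 − 1 = 5, so tw(G) ≤ 5. On the other hand G contains the 6-clique {a, b, c, d, e, f}. A clique must lie in a single bag of any decomposition, so no decomposition can have width below 5. The upper and lower bounds meet at 5, so that is the treewidth.

5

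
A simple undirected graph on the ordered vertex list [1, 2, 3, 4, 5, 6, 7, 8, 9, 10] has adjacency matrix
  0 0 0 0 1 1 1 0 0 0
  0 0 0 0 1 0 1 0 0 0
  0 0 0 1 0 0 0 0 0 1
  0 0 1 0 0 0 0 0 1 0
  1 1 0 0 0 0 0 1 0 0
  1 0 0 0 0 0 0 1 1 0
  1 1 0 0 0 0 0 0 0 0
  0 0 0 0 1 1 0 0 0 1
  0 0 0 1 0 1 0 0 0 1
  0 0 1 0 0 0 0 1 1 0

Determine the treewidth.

A width-2 tree decomposition is:
Bags: B1 = {3, 4, 10}  B2 = {4, 9, 10}  B3 = {8, 9, 10}  B4 = {6, 8, 9}  B5 = {5, 6, 8}  B6 = {1, 5, 6}  B7 = {1, 2, 5}  B8 = {1, 2, 7}
Tree: B1–B2, B2–B3, B3–B4, B4–B5, B5–B6, B6–B7, B7–B8
Each bag holds 3 vertices, so the decomposition has width 2, which upper-bounds the treewidth. Since 3–4–9–10–3 is a cycle in G, G is not acyclic. Forests are exactly the graphs of treewidth ≤ 1, so tw(G) ≥ 2. Hence tw(G) = 2 exactly.

2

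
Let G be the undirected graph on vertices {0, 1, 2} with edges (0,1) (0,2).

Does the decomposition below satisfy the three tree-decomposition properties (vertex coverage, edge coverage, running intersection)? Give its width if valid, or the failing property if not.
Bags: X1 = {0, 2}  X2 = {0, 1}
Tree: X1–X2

Checking the three conditions: (i) the bags cover all of {0, 1, 2}; (ii) for each edge, some bag contains both endpoints; (iii) the bags containing any fixed vertex form a subtree. All hold, so the decomposition is valid with width 2 − 1 = 1.

Yes; width 1.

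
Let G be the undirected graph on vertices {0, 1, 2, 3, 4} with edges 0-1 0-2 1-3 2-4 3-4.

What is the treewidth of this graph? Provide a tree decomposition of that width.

Treewidth 2.
One optimal decomposition is:
Bags: B1 = {0, 1, 2}  B2 = {1, 2, 3}  B3 = {2, 3, 4}
Tree: B1–B2, B2–B3

The largest bag has 3 vertices, giving width 2; this decomposition certifies tw(G) ≤ 2. The edges 2–0–1–3–4–2 form a cycle, so G is not a tree and its treewidth is at least 2. Combining the bounds, tw(G) = 2.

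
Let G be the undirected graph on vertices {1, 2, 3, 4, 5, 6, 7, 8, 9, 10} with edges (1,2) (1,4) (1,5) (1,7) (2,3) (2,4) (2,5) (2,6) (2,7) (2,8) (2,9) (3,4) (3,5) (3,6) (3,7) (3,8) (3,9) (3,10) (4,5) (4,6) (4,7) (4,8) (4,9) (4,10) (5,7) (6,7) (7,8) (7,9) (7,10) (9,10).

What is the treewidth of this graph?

A width-4 tree decomposition is:
Bags: B1 = {2, 3, 4, 5, 7}  B2 = {2, 3, 4, 6, 7}  B3 = {2, 3, 4, 7, 8}  B4 = {1, 2, 4, 5, 7}  B5 = {2, 3, 4, 7, 9}  B6 = {3, 4, 7, 9, 10}
Tree: B1–B2, B1–B3, B1–B4, B3–B5, B5–B6
Each bag holds 5 vertices, so the decomposition has width 4, which upper-bounds the treewidth. On the other hand G contains the 5-clique {1, 2, 4, 5, 7}. A clique must lie in a single bag of any decomposition, so no decomposition can have width below 4. Therefore the treewidth is 4.

4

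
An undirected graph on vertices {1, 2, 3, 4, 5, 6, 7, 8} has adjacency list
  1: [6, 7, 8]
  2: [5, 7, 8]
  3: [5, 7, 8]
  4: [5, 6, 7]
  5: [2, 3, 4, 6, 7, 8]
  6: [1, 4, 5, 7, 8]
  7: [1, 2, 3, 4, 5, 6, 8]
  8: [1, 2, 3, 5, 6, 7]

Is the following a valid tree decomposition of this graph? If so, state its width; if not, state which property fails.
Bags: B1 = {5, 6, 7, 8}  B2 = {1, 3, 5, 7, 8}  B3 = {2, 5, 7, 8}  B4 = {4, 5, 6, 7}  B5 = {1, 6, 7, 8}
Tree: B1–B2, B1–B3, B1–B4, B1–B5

No — bags containing vertex 1 are not connected in the tree.

A tree decomposition must satisfy three properties: every vertex lies in some bag; for every edge, both endpoints lie together in some bag; and for every vertex, the bags containing it form a connected subtree. Here bags containing vertex 1 are not connected in the tree, so the decomposition is invalid.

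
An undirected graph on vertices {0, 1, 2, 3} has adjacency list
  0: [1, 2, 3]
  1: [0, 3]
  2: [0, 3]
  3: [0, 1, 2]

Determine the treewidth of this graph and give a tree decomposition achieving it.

Treewidth 2.
Bags: B1 = {0, 1, 3}  B2 = {0, 2, 3}
Tree: B1–B2

The largest bag has 3 vertices, giving width 2; this decomposition certifies tw(G) ≤ 2. For the lower bound, the 3 vertices {0, 1, 3} are pairwise adjacent, and any tree decomposition puts a clique entirely inside one bag — forcing width ≥ 2. The upper and lower bounds meet at 2, so that is the treewidth.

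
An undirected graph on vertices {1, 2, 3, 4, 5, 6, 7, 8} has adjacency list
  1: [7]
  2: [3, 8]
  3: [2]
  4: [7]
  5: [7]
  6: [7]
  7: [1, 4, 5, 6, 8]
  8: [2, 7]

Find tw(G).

1

A width-1 tree decomposition is:
Bags: B1 = {7, 8}  B2 = {2, 8}  B3 = {6, 7}  B4 = {2, 3}  B5 = {4, 7}  B6 = {1, 7}  B7 = {5, 7}
Tree: B1–B2, B1–B3, B2–B4, B1–B5, B1–B6, B3–B7
Each bag holds 2 vertices, so the decomposition has width 1, which upper-bounds the treewidth. G has an edge, so its treewidth is at least 1. Therefore the treewidth is 1.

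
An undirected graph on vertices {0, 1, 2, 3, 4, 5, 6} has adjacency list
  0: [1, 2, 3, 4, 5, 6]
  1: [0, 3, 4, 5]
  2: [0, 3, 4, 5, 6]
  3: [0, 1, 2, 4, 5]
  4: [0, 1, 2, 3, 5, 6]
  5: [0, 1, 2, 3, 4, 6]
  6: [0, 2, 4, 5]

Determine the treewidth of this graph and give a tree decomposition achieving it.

Each bag holds 5 vertices, so the decomposition has width 4, which upper-bounds the treewidth. For the lower bound, the 5 vertices {0, 1, 3, 4, 5} are pairwise adjacent, and any tree decomposition puts a clique entirely inside one bag — forcing width ≥ 4. Combining the bounds, tw(G) = 4.

Treewidth 4.
Bags: B1 = {0, 2, 3, 4, 5}  B2 = {0, 1, 3, 4, 5}  B3 = {0, 2, 4, 5, 6}
Tree: B1–B2, B1–B3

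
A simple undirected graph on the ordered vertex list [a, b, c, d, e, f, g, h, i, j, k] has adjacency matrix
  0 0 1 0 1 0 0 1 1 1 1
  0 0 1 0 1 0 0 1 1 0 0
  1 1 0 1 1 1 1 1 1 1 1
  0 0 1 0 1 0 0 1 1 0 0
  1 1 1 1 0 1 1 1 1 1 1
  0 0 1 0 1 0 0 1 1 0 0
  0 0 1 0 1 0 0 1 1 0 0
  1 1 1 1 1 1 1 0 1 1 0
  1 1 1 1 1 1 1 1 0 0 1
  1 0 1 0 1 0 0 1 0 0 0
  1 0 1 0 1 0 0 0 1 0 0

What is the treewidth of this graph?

4

A width-4 tree decomposition is:
Bags: B1 = {a, c, e, h, j}  B2 = {a, c, e, h, i}  B3 = {b, c, e, h, i}  B4 = {c, e, g, h, i}  B5 = {c, d, e, h, i}  B6 = {a, c, e, i, k}  B7 = {c, e, f, h, i}
Tree: B1–B2, B2–B3, B3–B4, B3–B5, B2–B6, B3–B7
Every bag has size at most 5, so the width is 5 − 1 = 4 and tw(G) ≤ 4. On the other hand G contains the 5-clique {a, c, e, h, j}. A clique must lie in a single bag of any decomposition, so no decomposition can have width below 4. Therefore the treewidth is 4.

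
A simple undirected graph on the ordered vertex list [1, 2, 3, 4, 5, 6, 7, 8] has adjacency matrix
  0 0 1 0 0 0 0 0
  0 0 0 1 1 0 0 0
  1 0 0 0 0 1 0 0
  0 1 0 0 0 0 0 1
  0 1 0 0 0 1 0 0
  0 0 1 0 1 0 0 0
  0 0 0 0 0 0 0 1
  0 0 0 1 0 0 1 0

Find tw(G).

1

A width-1 tree decomposition is:
Bags: B1 = {1, 3}  B2 = {3, 6}  B3 = {5, 6}  B4 = {2, 5}  B5 = {2, 4}  B6 = {4, 8}  B7 = {7, 8}
Tree: B1–B2, B2–B3, B3–B4, B4–B5, B5–B6, B6–B7
Each bag holds 2 vertices, so the decomposition has width 1, which upper-bounds the treewidth. Since G has at least one edge (e.g. 1–3), it is not an edgeless graph, so tw(G) ≥ 1. The upper and lower bounds meet at 1, so that is the treewidth.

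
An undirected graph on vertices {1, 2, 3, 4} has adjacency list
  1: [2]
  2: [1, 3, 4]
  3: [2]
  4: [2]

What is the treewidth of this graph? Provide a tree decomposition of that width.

Treewidth 1.
Bags: B1 = {2, 4}  B2 = {2, 3}  B3 = {1, 2}
Tree: B1–B2, B2–B3

Every bag has size at most 2, so the width is 2 − 1 = 1 and tw(G) ≤ 1. Any graph with an edge has treewidth ≥ 1, and G has the edge 4–2. The upper and lower bounds meet at 1, so that is the treewidth.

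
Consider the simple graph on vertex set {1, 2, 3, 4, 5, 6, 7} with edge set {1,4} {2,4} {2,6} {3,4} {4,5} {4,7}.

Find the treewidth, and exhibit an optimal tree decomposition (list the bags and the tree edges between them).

Treewidth 1.
One optimal decomposition is:
Bags: B1 = {1, 4}  B2 = {4, 7}  B3 = {4, 5}  B4 = {2, 4}  B5 = {3, 4}  B6 = {2, 6}
Tree: B1–B2, B1–B3, B3–B4, B2–B5, B4–B6

Each bag holds 2 vertices, so the decomposition has width 1, which upper-bounds the treewidth. Since G has at least one edge (e.g. 4–1), it is not an edgeless graph, so tw(G) ≥ 1. Combining the bounds, tw(G) = 1.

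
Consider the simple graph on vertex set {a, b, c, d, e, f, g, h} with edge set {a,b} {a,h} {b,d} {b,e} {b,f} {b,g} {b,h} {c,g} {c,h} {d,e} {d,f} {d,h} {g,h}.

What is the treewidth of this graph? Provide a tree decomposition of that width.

Treewidth 2.
One such decomposition:
Bags: B1 = {a, b, h}  B2 = {b, d, h}  B3 = {b, d, f}  B4 = {b, g, h}  B5 = {b, d, e}  B6 = {c, g, h}
Tree: B1–B2, B2–B3, B1–B4, B3–B5, B4–B6

The largest bag has 3 vertices, giving width 2; this decomposition certifies tw(G) ≤ 2. On the other hand G contains the 3-clique {c, g, h}. A clique must lie in a single bag of any decomposition, so no decomposition can have width below 2. Hence tw(G) = 2 exactly.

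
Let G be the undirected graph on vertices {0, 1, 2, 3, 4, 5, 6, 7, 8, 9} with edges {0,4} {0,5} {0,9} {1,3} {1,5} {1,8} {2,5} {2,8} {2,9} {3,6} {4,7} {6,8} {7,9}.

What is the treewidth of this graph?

2

A width-2 tree decomposition is:
Bags: B1 = {0, 4, 7}  B2 = {0, 7, 9}  B3 = {0, 5, 9}  B4 = {2, 5, 9}  B5 = {1, 2, 5}  B6 = {1, 2, 8}  B7 = {1, 3, 8}  B8 = {3, 6, 8}
Tree: B1–B2, B2–B3, B3–B4, B4–B5, B5–B6, B6–B7, B7–B8
Each bag holds 3 vertices, so the decomposition has width 2, which upper-bounds the treewidth. Since 4–7–9–0–4 is a cycle in G, G is not acyclic. Forests are exactly the graphs of treewidth ≤ 1, so tw(G) ≥ 2. Combining the bounds, tw(G) = 2.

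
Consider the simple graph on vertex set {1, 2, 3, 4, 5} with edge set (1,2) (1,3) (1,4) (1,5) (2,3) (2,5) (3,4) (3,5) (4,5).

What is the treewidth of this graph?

3

A width-3 tree decomposition is:
Bags: B1 = {1, 2, 3, 5}  B2 = {1, 3, 4, 5}
Tree: B1–B2
The largest bag has 4 vertices, giving width 3; this decomposition certifies tw(G) ≤ 3. For the lower bound, the 4 vertices {1, 2, 3, 5} are pairwise adjacent, and any tree decomposition puts a clique entirely inside one bag — forcing width ≥ 3. Combining the bounds, tw(G) = 3.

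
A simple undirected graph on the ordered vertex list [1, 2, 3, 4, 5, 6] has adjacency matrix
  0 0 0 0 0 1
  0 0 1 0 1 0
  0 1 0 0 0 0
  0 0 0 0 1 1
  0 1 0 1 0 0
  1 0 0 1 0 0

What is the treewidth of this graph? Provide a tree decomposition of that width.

Every bag has size at most 2, so the width is 2 − 1 = 1 and tw(G) ≤ 1. G has an edge, so its treewidth is at least 1. Therefore the treewidth is 1.

Treewidth 1.
Bags: B1 = {1, 6}  B2 = {4, 6}  B3 = {4, 5}  B4 = {2, 5}  B5 = {2, 3}
Tree: B1–B2, B2–B3, B3–B4, B4–B5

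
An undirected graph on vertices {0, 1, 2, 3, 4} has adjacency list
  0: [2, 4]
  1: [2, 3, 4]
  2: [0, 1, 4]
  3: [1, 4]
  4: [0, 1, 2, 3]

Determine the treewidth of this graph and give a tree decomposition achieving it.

Treewidth 2.
One such decomposition:
Bags: B1 = {1, 2, 4}  B2 = {1, 3, 4}  B3 = {0, 2, 4}
Tree: B1–B2, B1–B3

The largest bag has 3 vertices, giving width 2; this decomposition certifies tw(G) ≤ 2. On the other hand G contains the 3-clique {0, 2, 4}. A clique must lie in a single bag of any decomposition, so no decomposition can have width below 2. Hence tw(G) = 2 exactly.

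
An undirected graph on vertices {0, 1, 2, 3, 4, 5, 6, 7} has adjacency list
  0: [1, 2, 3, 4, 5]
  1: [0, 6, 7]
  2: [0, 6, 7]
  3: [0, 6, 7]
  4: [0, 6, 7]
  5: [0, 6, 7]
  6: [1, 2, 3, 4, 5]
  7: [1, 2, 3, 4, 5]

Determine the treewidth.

3

A width-3 tree decomposition is:
Bags: B1 = {0, 5, 6, 7}  B2 = {0, 2, 6, 7}  B3 = {0, 3, 6, 7}  B4 = {0, 1, 6, 7}  B5 = {0, 4, 6, 7}
Tree: B1–B2, B2–B3, B3–B4, B4–B5
Each bag holds 4 vertices, so the decomposition has width 3, which upper-bounds the treewidth. For the lower bound: the 4 vertex sets {5,7}, {0,2}, {6}, {3} are disjoint, each induces a connected subgraph, and every pair is joined by at least one edge of G. Contracting each set to a single vertex therefore yields K_{4} as a minor, and since treewidth is minor-monotone, tw(G) ≥ tw(K_{4}) = 3. Hence tw(G) = 3 exactly.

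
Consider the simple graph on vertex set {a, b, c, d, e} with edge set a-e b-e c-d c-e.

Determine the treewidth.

A width-1 tree decomposition is:
Bags: B1 = {c, e}  B2 = {a, e}  B3 = {b, e}  B4 = {c, d}
Tree: B1–B2, B2–B3, B1–B4
Each bag holds 2 vertices, so the decomposition has width 1, which upper-bounds the treewidth. Any graph with an edge has treewidth ≥ 1, and G has the edge c–e. Therefore the treewidth is 1.

1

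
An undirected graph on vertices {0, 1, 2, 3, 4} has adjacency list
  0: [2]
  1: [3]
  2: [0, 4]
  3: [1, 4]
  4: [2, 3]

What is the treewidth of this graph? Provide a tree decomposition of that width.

Every bag has size at most 2, so the width is 2 − 1 = 1 and tw(G) ≤ 1. Any graph with an edge has treewidth ≥ 1, and G has the edge 0–2. Therefore the treewidth is 1.

Treewidth 1.
One optimal decomposition is:
Bags: B1 = {0, 2}  B2 = {2, 4}  B3 = {3, 4}  B4 = {1, 3}
Tree: B1–B2, B2–B3, B3–B4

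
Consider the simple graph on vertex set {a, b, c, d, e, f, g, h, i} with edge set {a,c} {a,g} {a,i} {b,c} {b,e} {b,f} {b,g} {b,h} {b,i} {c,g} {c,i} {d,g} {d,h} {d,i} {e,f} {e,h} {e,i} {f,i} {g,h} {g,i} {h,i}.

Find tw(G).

A width-3 tree decomposition is:
Bags: B1 = {b, g, h, i}  B2 = {d, g, h, i}  B3 = {b, c, g, i}  B4 = {a, c, g, i}  B5 = {b, e, h, i}  B6 = {b, e, f, i}
Tree: B1–B2, B1–B3, B3–B4, B1–B5, B5–B6
Each bag holds 4 vertices, so the decomposition has width 3, which upper-bounds the treewidth. On the other hand G contains the 4-clique {d, g, h, i}. A clique must lie in a single bag of any decomposition, so no decomposition can have width below 3. Hence tw(G) = 3 exactly.

3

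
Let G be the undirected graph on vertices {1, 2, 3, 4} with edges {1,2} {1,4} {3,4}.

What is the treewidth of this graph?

A width-1 tree decomposition is:
Bags: B1 = {3, 4}  B2 = {1, 4}  B3 = {1, 2}
Tree: B1–B2, B2–B3
Each bag holds 2 vertices, so the decomposition has width 1, which upper-bounds the treewidth. G has an edge, so its treewidth is at least 1. The upper and lower bounds meet at 1, so that is the treewidth.

1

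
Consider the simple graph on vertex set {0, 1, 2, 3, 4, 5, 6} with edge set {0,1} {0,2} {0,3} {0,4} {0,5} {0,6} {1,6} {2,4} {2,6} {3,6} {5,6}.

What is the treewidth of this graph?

A width-2 tree decomposition is:
Bags: B1 = {0, 1, 6}  B2 = {0, 3, 6}  B3 = {0, 2, 6}  B4 = {0, 5, 6}  B5 = {0, 2, 4}
Tree: B1–B2, B1–B3, B1–B4, B3–B5
The largest bag has 3 vertices, giving width 2; this decomposition certifies tw(G) ≤ 2. For the lower bound, the 3 vertices {0, 2, 4} are pairwise adjacent, and any tree decomposition puts a clique entirely inside one bag — forcing width ≥ 2. Combining the bounds, tw(G) = 2.

2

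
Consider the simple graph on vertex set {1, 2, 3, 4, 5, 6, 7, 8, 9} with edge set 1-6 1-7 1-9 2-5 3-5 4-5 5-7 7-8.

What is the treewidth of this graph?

1

A width-1 tree decomposition is:
Bags: B1 = {7, 8}  B2 = {1, 7}  B3 = {5, 7}  B4 = {2, 5}  B5 = {3, 5}  B6 = {1, 6}  B7 = {1, 9}  B8 = {4, 5}
Tree: B1–B2, B1–B3, B3–B4, B3–B5, B2–B6, B6–B7, B5–B8
Each bag holds 2 vertices, so the decomposition has width 1, which upper-bounds the treewidth. Any graph with an edge has treewidth ≥ 1, and G has the edge 8–7. Therefore the treewidth is 1.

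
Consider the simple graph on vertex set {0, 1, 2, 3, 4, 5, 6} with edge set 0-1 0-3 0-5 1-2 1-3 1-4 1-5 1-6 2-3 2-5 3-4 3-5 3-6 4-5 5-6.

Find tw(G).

3

A width-3 tree decomposition is:
Bags: B1 = {1, 3, 5, 6}  B2 = {1, 2, 3, 5}  B3 = {0, 1, 3, 5}  B4 = {1, 3, 4, 5}
Tree: B1–B2, B1–B3, B2–B4
The largest bag has 4 vertices, giving width 3; this decomposition certifies tw(G) ≤ 3. On the other hand G contains the 4-clique {0, 1, 3, 5}. A clique must lie in a single bag of any decomposition, so no decomposition can have width below 3. The upper and lower bounds meet at 3, so that is the treewidth.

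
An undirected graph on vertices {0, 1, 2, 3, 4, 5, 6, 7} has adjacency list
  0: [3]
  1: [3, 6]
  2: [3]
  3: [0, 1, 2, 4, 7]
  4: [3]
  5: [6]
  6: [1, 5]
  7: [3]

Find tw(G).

1

A width-1 tree decomposition is:
Bags: B1 = {3, 4}  B2 = {0, 3}  B3 = {2, 3}  B4 = {3, 7}  B5 = {1, 3}  B6 = {1, 6}  B7 = {5, 6}
Tree: B1–B2, B2–B3, B2–B4, B3–B5, B5–B6, B6–B7
The largest bag has 2 vertices, giving width 1; this decomposition certifies tw(G) ≤ 1. Since G has at least one edge (e.g. 4–3), it is not an edgeless graph, so tw(G) ≥ 1. Therefore the treewidth is 1.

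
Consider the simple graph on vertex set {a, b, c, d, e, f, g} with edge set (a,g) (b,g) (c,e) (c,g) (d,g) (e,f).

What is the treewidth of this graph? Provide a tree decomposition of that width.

Treewidth 1.
Bags: B1 = {c, e}  B2 = {c, g}  B3 = {b, g}  B4 = {a, g}  B5 = {e, f}  B6 = {d, g}
Tree: B1–B2, B2–B3, B2–B4, B1–B5, B4–B6

Every bag has size at most 2, so the width is 2 − 1 = 1 and tw(G) ≤ 1. Since G has at least one edge (e.g. c–e), it is not an edgeless graph, so tw(G) ≥ 1. Combining the bounds, tw(G) = 1.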